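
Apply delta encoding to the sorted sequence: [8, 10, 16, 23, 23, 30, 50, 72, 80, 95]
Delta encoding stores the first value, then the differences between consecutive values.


First value: 8
Deltas:
  10 - 8 = 2
  16 - 10 = 6
  23 - 16 = 7
  23 - 23 = 0
  30 - 23 = 7
  50 - 30 = 20
  72 - 50 = 22
  80 - 72 = 8
  95 - 80 = 15


Delta encoded: [8, 2, 6, 7, 0, 7, 20, 22, 8, 15]


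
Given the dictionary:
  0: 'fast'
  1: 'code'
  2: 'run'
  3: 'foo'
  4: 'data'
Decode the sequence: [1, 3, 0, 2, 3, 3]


Look up each index in the dictionary:
  1 -> 'code'
  3 -> 'foo'
  0 -> 'fast'
  2 -> 'run'
  3 -> 'foo'
  3 -> 'foo'

Decoded: "code foo fast run foo foo"


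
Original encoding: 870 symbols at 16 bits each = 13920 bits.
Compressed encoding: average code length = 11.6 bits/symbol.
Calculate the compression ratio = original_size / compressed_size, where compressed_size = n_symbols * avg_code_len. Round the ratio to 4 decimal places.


original_size = n_symbols * orig_bits = 870 * 16 = 13920 bits
compressed_size = n_symbols * avg_code_len = 870 * 11.6 = 10092.0 bits
ratio = original_size / compressed_size = 13920 / 10092.0 = 1.3793

Compression ratio = 1.3793


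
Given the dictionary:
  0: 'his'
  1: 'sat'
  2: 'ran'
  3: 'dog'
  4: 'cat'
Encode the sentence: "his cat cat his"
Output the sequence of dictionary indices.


Look up each word in the dictionary:
  'his' -> 0
  'cat' -> 4
  'cat' -> 4
  'his' -> 0

Encoded: [0, 4, 4, 0]


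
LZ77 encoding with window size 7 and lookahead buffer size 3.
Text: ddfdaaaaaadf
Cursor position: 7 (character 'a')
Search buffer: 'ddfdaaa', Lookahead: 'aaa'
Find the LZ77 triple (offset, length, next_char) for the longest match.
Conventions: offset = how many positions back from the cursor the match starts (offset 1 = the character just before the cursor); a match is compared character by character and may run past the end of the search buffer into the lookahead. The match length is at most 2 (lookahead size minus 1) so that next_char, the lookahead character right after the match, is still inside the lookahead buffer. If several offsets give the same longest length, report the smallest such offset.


Try each offset into the search buffer:
  offset=1 (pos 6, char 'a'): match length 2
  offset=2 (pos 5, char 'a'): match length 2
  offset=3 (pos 4, char 'a'): match length 2
  offset=4 (pos 3, char 'd'): match length 0
  offset=5 (pos 2, char 'f'): match length 0
  offset=6 (pos 1, char 'd'): match length 0
  offset=7 (pos 0, char 'd'): match length 0
Longest match has length 2, found at offsets 1, 2, 3; take the smallest, offset 1.
next_char = character at position 7 + 2 = 9 -> 'a'

Best match: offset=1, length=2 (matching 'aa' starting at position 6)
LZ77 triple: (1, 2, 'a')


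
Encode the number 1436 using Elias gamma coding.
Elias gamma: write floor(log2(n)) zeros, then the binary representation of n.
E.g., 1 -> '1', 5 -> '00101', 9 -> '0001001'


num_bits = floor(log2(1436)) + 1 = 11
leading_zeros = num_bits - 1 = 10
binary(1436) = 10110011100

Elias gamma(1436) = '0000000000' + '10110011100' = 000000000010110011100 (21 bits)


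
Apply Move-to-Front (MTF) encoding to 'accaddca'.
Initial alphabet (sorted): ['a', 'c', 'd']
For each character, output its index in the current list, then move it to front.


MTF encoding:
'a': index 0 in ['a', 'c', 'd'] -> ['a', 'c', 'd']
'c': index 1 in ['a', 'c', 'd'] -> ['c', 'a', 'd']
'c': index 0 in ['c', 'a', 'd'] -> ['c', 'a', 'd']
'a': index 1 in ['c', 'a', 'd'] -> ['a', 'c', 'd']
'd': index 2 in ['a', 'c', 'd'] -> ['d', 'a', 'c']
'd': index 0 in ['d', 'a', 'c'] -> ['d', 'a', 'c']
'c': index 2 in ['d', 'a', 'c'] -> ['c', 'd', 'a']
'a': index 2 in ['c', 'd', 'a'] -> ['a', 'c', 'd']


Output: [0, 1, 0, 1, 2, 0, 2, 2]


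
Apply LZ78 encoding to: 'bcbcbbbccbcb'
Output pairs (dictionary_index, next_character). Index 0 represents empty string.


LZ78 encoding steps:
Dictionary: {0: ''}
Step 1: w='' (idx 0), next='b' -> output (0, 'b'), add 'b' as idx 1
Step 2: w='' (idx 0), next='c' -> output (0, 'c'), add 'c' as idx 2
Step 3: w='b' (idx 1), next='c' -> output (1, 'c'), add 'bc' as idx 3
Step 4: w='b' (idx 1), next='b' -> output (1, 'b'), add 'bb' as idx 4
Step 5: w='bc' (idx 3), next='c' -> output (3, 'c'), add 'bcc' as idx 5
Step 6: w='bc' (idx 3), next='b' -> output (3, 'b'), add 'bcb' as idx 6


Encoded: [(0, 'b'), (0, 'c'), (1, 'c'), (1, 'b'), (3, 'c'), (3, 'b')]


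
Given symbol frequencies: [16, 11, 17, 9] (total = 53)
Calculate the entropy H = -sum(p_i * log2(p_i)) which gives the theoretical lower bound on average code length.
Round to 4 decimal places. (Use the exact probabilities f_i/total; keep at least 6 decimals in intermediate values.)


Per-symbol terms -p_i * log2(p_i) with p_i = f_i/53:
  p = 16/53 = 0.301887: log2(p) = -1.727920, -p*log2(p) = 0.521636
  p = 11/53 = 0.207547: log2(p) = -2.268489, -p*log2(p) = 0.470818
  p = 17/53 = 0.320755: log2(p) = -1.640458, -p*log2(p) = 0.526185
  p = 9/53 = 0.169811: log2(p) = -2.557995, -p*log2(p) = 0.434377
H = 0.521636 + 0.470818 + 0.526185 + 0.434377 = 1.953016

H = 1.953 bits/symbol


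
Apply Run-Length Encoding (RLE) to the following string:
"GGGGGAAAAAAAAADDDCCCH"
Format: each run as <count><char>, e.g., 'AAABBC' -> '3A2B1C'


Scanning runs left to right:
  i=0: run of 'G' x 5 -> '5G'
  i=5: run of 'A' x 9 -> '9A'
  i=14: run of 'D' x 3 -> '3D'
  i=17: run of 'C' x 3 -> '3C'
  i=20: run of 'H' x 1 -> '1H'

RLE = 5G9A3D3C1H


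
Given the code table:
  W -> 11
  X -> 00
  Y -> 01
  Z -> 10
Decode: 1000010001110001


Decoding:
10 -> Z
00 -> X
01 -> Y
00 -> X
01 -> Y
11 -> W
00 -> X
01 -> Y


Result: ZXYXYWXY


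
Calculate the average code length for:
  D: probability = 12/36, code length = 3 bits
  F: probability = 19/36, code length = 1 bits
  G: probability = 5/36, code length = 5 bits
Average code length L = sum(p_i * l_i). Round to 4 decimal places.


Weighted contributions p_i * l_i:
  D: (12/36) * 3 = 36/36
  F: (19/36) * 1 = 19/36
  G: (5/36) * 5 = 25/36
Sum = (36 + 19 + 25)/36 = 80/36

L = 80/36 = 2.2222 bits/symbol


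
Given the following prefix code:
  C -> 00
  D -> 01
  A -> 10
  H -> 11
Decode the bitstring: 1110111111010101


Decoding step by step:
Bits 11 -> H
Bits 10 -> A
Bits 11 -> H
Bits 11 -> H
Bits 11 -> H
Bits 01 -> D
Bits 01 -> D
Bits 01 -> D


Decoded message: HAHHHDDD


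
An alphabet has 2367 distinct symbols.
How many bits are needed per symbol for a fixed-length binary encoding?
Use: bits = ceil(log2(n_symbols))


log2(2367) = 11.2088
Bracket: 2^11 = 2048 < 2367 <= 2^12 = 4096
So ceil(log2(2367)) = 12

bits = ceil(log2(2367)) = ceil(11.2088) = 12 bits


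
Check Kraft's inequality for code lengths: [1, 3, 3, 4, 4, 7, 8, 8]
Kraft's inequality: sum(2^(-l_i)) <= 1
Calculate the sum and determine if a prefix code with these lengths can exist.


Sum = 2^(-1) + 2^(-3) + 2^(-3) + 2^(-4) + 2^(-4) + 2^(-7) + 2^(-8) + 2^(-8)
    = 0.5 + 0.125 + 0.125 + 0.0625 + 0.0625 + 0.0078125 + 0.00390625 + 0.00390625
    = 228/256 = 0.890625
Since 0.890625 <= 1, Kraft's inequality IS satisfied.
A prefix code with these lengths CAN exist.

Kraft sum = 0.890625. Satisfied.


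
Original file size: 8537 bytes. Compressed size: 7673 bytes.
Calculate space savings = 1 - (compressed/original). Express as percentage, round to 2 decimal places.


ratio = compressed/original = 7673/8537 = 0.898793
savings = 1 - ratio = 1 - 0.898793 = 0.101207
as a percentage: 0.101207 * 100 = 10.12%

Space savings = 1 - 7673/8537 = 10.12%


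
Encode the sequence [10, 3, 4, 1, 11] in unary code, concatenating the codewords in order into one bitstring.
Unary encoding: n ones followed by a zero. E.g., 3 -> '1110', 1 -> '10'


Encode each number as n ones followed by a terminating 0:
  10 -> 11111111110 (11 bits)
  3 -> 1110 (4 bits)
  4 -> 11110 (5 bits)
  1 -> 10 (2 bits)
  11 -> 111111111110 (12 bits)
Total length = 11 + 4 + 5 + 2 + 12 = 34 bits.

Unary([10, 3, 4, 1, 11]) = 1111111111011101111010111111111110 (34 bits)


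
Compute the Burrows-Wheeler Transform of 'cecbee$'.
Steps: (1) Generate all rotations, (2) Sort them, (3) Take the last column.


Rotations (sorted):
  0: $cecbee -> last char: e
  1: bee$cec -> last char: c
  2: cbee$ce -> last char: e
  3: cecbee$ -> last char: $
  4: e$cecbe -> last char: e
  5: ecbee$c -> last char: c
  6: ee$cecb -> last char: b


BWT = ece$ecb


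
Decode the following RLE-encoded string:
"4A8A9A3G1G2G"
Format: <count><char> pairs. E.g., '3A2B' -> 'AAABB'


Expanding each <count><char> pair:
  4A -> 'AAAA'
  8A -> 'AAAAAAAA'
  9A -> 'AAAAAAAAA'
  3G -> 'GGG'
  1G -> 'G'
  2G -> 'GG'

Decoded = AAAAAAAAAAAAAAAAAAAAAGGGGGG


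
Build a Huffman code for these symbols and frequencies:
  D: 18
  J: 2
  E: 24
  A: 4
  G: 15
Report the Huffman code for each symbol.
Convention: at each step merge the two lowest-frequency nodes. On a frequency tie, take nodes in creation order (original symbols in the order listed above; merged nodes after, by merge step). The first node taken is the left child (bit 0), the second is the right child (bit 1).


Huffman tree construction:
Step 1: Merge J(2) + A(4) = 6
Step 2: Merge (J+A)(6) + G(15) = 21
Step 3: Merge D(18) + ((J+A)+G)(21) = 39
Step 4: Merge E(24) + (D+((J+A)+G))(39) = 63
Read each symbol's code off the tree from the root (left child = 0, right child = 1).

Codes:
  D: 10 (length 2)
  J: 1100 (length 4)
  E: 0 (length 1)
  A: 1101 (length 4)
  G: 111 (length 3)
Average code length: 129/63 = 2.0476 bits/symbol


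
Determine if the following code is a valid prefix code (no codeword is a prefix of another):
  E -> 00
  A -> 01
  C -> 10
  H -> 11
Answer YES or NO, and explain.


Checking each pair (does one codeword prefix another?):
  E='00' vs A='01': no prefix
  E='00' vs C='10': no prefix
  E='00' vs H='11': no prefix
  A='01' vs E='00': no prefix
  A='01' vs C='10': no prefix
  A='01' vs H='11': no prefix
  C='10' vs E='00': no prefix
  C='10' vs A='01': no prefix
  C='10' vs H='11': no prefix
  H='11' vs E='00': no prefix
  H='11' vs A='01': no prefix
  H='11' vs C='10': no prefix
No violation found over all pairs.

YES -- this is a valid prefix code. No codeword is a prefix of any other codeword.


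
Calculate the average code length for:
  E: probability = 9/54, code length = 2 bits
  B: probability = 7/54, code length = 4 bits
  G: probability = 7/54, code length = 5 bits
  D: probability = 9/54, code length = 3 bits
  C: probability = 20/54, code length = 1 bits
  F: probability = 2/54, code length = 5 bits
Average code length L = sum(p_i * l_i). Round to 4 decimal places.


Weighted contributions p_i * l_i:
  E: (9/54) * 2 = 18/54
  B: (7/54) * 4 = 28/54
  G: (7/54) * 5 = 35/54
  D: (9/54) * 3 = 27/54
  C: (20/54) * 1 = 20/54
  F: (2/54) * 5 = 10/54
Sum = (18 + 28 + 35 + 27 + 20 + 10)/54 = 138/54

L = 138/54 = 2.5556 bits/symbol


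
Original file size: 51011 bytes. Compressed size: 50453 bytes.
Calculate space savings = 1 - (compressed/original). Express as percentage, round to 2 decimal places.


ratio = compressed/original = 50453/51011 = 0.989061
savings = 1 - ratio = 1 - 0.989061 = 0.010939
as a percentage: 0.010939 * 100 = 1.09%

Space savings = 1 - 50453/51011 = 1.09%


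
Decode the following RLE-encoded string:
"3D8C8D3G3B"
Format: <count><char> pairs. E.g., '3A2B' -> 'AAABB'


Expanding each <count><char> pair:
  3D -> 'DDD'
  8C -> 'CCCCCCCC'
  8D -> 'DDDDDDDD'
  3G -> 'GGG'
  3B -> 'BBB'

Decoded = DDDCCCCCCCCDDDDDDDDGGGBBB


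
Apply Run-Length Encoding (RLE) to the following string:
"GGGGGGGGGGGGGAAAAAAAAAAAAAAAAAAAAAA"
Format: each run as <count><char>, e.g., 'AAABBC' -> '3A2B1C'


Scanning runs left to right:
  i=0: run of 'G' x 13 -> '13G'
  i=13: run of 'A' x 22 -> '22A'

RLE = 13G22A


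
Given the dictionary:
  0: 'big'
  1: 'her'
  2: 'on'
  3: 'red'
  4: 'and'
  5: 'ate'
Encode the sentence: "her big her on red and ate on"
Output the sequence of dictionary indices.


Look up each word in the dictionary:
  'her' -> 1
  'big' -> 0
  'her' -> 1
  'on' -> 2
  'red' -> 3
  'and' -> 4
  'ate' -> 5
  'on' -> 2

Encoded: [1, 0, 1, 2, 3, 4, 5, 2]


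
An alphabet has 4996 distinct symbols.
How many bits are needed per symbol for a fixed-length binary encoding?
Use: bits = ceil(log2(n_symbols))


log2(4996) = 12.2866
Bracket: 2^12 = 4096 < 4996 <= 2^13 = 8192
So ceil(log2(4996)) = 13

bits = ceil(log2(4996)) = ceil(12.2866) = 13 bits


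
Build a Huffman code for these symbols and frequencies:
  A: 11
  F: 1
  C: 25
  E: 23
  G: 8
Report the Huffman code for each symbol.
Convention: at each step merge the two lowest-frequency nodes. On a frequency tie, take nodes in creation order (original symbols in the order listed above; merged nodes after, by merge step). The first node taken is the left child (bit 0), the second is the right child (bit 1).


Huffman tree construction:
Step 1: Merge F(1) + G(8) = 9
Step 2: Merge (F+G)(9) + A(11) = 20
Step 3: Merge ((F+G)+A)(20) + E(23) = 43
Step 4: Merge C(25) + (((F+G)+A)+E)(43) = 68
Read each symbol's code off the tree from the root (left child = 0, right child = 1).

Codes:
  A: 101 (length 3)
  F: 1000 (length 4)
  C: 0 (length 1)
  E: 11 (length 2)
  G: 1001 (length 4)
Average code length: 140/68 = 2.0588 bits/symbol


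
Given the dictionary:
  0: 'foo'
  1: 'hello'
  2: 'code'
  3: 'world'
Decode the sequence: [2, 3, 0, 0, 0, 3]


Look up each index in the dictionary:
  2 -> 'code'
  3 -> 'world'
  0 -> 'foo'
  0 -> 'foo'
  0 -> 'foo'
  3 -> 'world'

Decoded: "code world foo foo foo world"


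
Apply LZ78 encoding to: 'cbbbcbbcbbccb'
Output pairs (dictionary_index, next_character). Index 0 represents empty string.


LZ78 encoding steps:
Dictionary: {0: ''}
Step 1: w='' (idx 0), next='c' -> output (0, 'c'), add 'c' as idx 1
Step 2: w='' (idx 0), next='b' -> output (0, 'b'), add 'b' as idx 2
Step 3: w='b' (idx 2), next='b' -> output (2, 'b'), add 'bb' as idx 3
Step 4: w='c' (idx 1), next='b' -> output (1, 'b'), add 'cb' as idx 4
Step 5: w='b' (idx 2), next='c' -> output (2, 'c'), add 'bc' as idx 5
Step 6: w='bb' (idx 3), next='c' -> output (3, 'c'), add 'bbc' as idx 6
Step 7: w='cb' (idx 4), end of input -> output (4, '')


Encoded: [(0, 'c'), (0, 'b'), (2, 'b'), (1, 'b'), (2, 'c'), (3, 'c'), (4, '')]


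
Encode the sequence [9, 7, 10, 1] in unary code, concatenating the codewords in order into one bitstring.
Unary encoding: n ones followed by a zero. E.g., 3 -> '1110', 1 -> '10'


Encode each number as n ones followed by a terminating 0:
  9 -> 1111111110 (10 bits)
  7 -> 11111110 (8 bits)
  10 -> 11111111110 (11 bits)
  1 -> 10 (2 bits)
Total length = 10 + 8 + 11 + 2 = 31 bits.

Unary([9, 7, 10, 1]) = 1111111110111111101111111111010 (31 bits)


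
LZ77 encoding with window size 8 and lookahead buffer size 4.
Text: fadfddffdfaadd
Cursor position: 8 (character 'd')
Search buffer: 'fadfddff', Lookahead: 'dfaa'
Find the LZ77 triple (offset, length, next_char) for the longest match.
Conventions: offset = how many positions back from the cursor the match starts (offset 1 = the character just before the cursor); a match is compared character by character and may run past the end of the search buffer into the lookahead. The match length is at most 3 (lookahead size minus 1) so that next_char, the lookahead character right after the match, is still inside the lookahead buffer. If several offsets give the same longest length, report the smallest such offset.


Try each offset into the search buffer:
  offset=1 (pos 7, char 'f'): match length 0
  offset=2 (pos 6, char 'f'): match length 0
  offset=3 (pos 5, char 'd'): match length 2
  offset=4 (pos 4, char 'd'): match length 1
  offset=5 (pos 3, char 'f'): match length 0
  offset=6 (pos 2, char 'd'): match length 2
  offset=7 (pos 1, char 'a'): match length 0
  offset=8 (pos 0, char 'f'): match length 0
Longest match has length 2, found at offsets 3, 6; take the smallest, offset 3.
next_char = character at position 8 + 2 = 10 -> 'a'

Best match: offset=3, length=2 (matching 'df' starting at position 5)
LZ77 triple: (3, 2, 'a')


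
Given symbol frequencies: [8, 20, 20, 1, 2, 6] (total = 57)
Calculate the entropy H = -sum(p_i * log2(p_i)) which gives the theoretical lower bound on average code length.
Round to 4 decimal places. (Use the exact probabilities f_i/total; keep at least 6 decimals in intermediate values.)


Per-symbol terms -p_i * log2(p_i) with p_i = f_i/57:
  p = 8/57 = 0.140351: log2(p) = -2.832890, -p*log2(p) = 0.397599
  p = 20/57 = 0.350877: log2(p) = -1.510962, -p*log2(p) = 0.530162
  p = 20/57 = 0.350877: log2(p) = -1.510962, -p*log2(p) = 0.530162
  p = 1/57 = 0.017544: log2(p) = -5.832890, -p*log2(p) = 0.102331
  p = 2/57 = 0.035088: log2(p) = -4.832890, -p*log2(p) = 0.169575
  p = 6/57 = 0.105263: log2(p) = -3.247928, -p*log2(p) = 0.341887
H = 0.397599 + 0.530162 + 0.530162 + 0.102331 + 0.169575 + 0.341887 = 2.071716

H = 2.0717 bits/symbol


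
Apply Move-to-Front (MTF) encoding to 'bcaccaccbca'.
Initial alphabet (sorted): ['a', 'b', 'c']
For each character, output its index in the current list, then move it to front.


MTF encoding:
'b': index 1 in ['a', 'b', 'c'] -> ['b', 'a', 'c']
'c': index 2 in ['b', 'a', 'c'] -> ['c', 'b', 'a']
'a': index 2 in ['c', 'b', 'a'] -> ['a', 'c', 'b']
'c': index 1 in ['a', 'c', 'b'] -> ['c', 'a', 'b']
'c': index 0 in ['c', 'a', 'b'] -> ['c', 'a', 'b']
'a': index 1 in ['c', 'a', 'b'] -> ['a', 'c', 'b']
'c': index 1 in ['a', 'c', 'b'] -> ['c', 'a', 'b']
'c': index 0 in ['c', 'a', 'b'] -> ['c', 'a', 'b']
'b': index 2 in ['c', 'a', 'b'] -> ['b', 'c', 'a']
'c': index 1 in ['b', 'c', 'a'] -> ['c', 'b', 'a']
'a': index 2 in ['c', 'b', 'a'] -> ['a', 'c', 'b']


Output: [1, 2, 2, 1, 0, 1, 1, 0, 2, 1, 2]


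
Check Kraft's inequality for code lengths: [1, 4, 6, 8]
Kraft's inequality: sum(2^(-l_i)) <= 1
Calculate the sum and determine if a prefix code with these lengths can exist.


Sum = 2^(-1) + 2^(-4) + 2^(-6) + 2^(-8)
    = 0.5 + 0.0625 + 0.015625 + 0.00390625
    = 149/256 = 0.58203125
Since 0.58203125 <= 1, Kraft's inequality IS satisfied.
A prefix code with these lengths CAN exist.

Kraft sum = 0.58203125. Satisfied.


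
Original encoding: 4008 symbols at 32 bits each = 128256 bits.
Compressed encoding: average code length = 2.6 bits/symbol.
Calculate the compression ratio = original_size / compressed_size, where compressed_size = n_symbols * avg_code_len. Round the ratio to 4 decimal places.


original_size = n_symbols * orig_bits = 4008 * 32 = 128256 bits
compressed_size = n_symbols * avg_code_len = 4008 * 2.6 = 10420.8 bits
ratio = original_size / compressed_size = 128256 / 10420.8 = 12.3077

Compression ratio = 12.3077


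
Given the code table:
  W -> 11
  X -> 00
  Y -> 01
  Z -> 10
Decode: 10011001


Decoding:
10 -> Z
01 -> Y
10 -> Z
01 -> Y


Result: ZYZY


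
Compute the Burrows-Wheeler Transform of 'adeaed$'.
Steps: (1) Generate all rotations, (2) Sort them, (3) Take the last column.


Rotations (sorted):
  0: $adeaed -> last char: d
  1: adeaed$ -> last char: $
  2: aed$ade -> last char: e
  3: d$adeae -> last char: e
  4: deaed$a -> last char: a
  5: eaed$ad -> last char: d
  6: ed$adea -> last char: a


BWT = d$eeada


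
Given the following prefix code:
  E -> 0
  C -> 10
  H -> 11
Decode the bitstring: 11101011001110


Decoding step by step:
Bits 11 -> H
Bits 10 -> C
Bits 10 -> C
Bits 11 -> H
Bits 0 -> E
Bits 0 -> E
Bits 11 -> H
Bits 10 -> C


Decoded message: HCCHEEHC


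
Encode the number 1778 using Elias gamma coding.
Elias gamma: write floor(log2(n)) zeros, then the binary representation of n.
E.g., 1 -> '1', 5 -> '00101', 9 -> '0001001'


num_bits = floor(log2(1778)) + 1 = 11
leading_zeros = num_bits - 1 = 10
binary(1778) = 11011110010

Elias gamma(1778) = '0000000000' + '11011110010' = 000000000011011110010 (21 bits)


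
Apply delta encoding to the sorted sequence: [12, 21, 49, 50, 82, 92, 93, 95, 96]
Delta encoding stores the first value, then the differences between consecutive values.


First value: 12
Deltas:
  21 - 12 = 9
  49 - 21 = 28
  50 - 49 = 1
  82 - 50 = 32
  92 - 82 = 10
  93 - 92 = 1
  95 - 93 = 2
  96 - 95 = 1


Delta encoded: [12, 9, 28, 1, 32, 10, 1, 2, 1]


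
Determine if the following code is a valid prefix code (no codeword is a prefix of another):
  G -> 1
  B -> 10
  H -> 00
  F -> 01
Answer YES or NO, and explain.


Checking each pair (does one codeword prefix another?):
  G='1' vs B='10': prefix -- VIOLATION

NO -- this is NOT a valid prefix code. G (1) is a prefix of B (10).


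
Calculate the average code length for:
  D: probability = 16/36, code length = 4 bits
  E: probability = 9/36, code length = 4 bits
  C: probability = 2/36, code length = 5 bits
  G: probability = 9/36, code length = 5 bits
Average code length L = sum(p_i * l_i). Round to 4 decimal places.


Weighted contributions p_i * l_i:
  D: (16/36) * 4 = 64/36
  E: (9/36) * 4 = 36/36
  C: (2/36) * 5 = 10/36
  G: (9/36) * 5 = 45/36
Sum = (64 + 36 + 10 + 45)/36 = 155/36

L = 155/36 = 4.3056 bits/symbol


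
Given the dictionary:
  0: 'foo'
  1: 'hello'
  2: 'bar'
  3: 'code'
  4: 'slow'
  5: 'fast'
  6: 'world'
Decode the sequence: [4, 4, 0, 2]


Look up each index in the dictionary:
  4 -> 'slow'
  4 -> 'slow'
  0 -> 'foo'
  2 -> 'bar'

Decoded: "slow slow foo bar"


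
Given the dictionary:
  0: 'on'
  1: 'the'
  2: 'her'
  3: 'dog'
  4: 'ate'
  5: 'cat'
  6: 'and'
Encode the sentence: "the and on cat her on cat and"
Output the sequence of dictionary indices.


Look up each word in the dictionary:
  'the' -> 1
  'and' -> 6
  'on' -> 0
  'cat' -> 5
  'her' -> 2
  'on' -> 0
  'cat' -> 5
  'and' -> 6

Encoded: [1, 6, 0, 5, 2, 0, 5, 6]


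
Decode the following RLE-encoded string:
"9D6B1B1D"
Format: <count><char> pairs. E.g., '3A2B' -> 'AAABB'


Expanding each <count><char> pair:
  9D -> 'DDDDDDDDD'
  6B -> 'BBBBBB'
  1B -> 'B'
  1D -> 'D'

Decoded = DDDDDDDDDBBBBBBBD


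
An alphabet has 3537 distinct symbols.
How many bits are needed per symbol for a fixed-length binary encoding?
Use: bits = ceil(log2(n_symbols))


log2(3537) = 11.7883
Bracket: 2^11 = 2048 < 3537 <= 2^12 = 4096
So ceil(log2(3537)) = 12

bits = ceil(log2(3537)) = ceil(11.7883) = 12 bits


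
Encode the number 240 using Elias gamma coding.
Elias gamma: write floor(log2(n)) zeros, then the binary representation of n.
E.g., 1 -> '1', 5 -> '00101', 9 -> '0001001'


num_bits = floor(log2(240)) + 1 = 8
leading_zeros = num_bits - 1 = 7
binary(240) = 11110000

Elias gamma(240) = '0000000' + '11110000' = 000000011110000 (15 bits)


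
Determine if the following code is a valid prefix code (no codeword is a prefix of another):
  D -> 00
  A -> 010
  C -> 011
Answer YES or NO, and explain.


Checking each pair (does one codeword prefix another?):
  D='00' vs A='010': no prefix
  D='00' vs C='011': no prefix
  A='010' vs D='00': no prefix
  A='010' vs C='011': no prefix
  C='011' vs D='00': no prefix
  C='011' vs A='010': no prefix
No violation found over all pairs.

YES -- this is a valid prefix code. No codeword is a prefix of any other codeword.


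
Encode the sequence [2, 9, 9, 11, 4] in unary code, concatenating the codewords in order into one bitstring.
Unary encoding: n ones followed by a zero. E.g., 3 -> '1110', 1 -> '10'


Encode each number as n ones followed by a terminating 0:
  2 -> 110 (3 bits)
  9 -> 1111111110 (10 bits)
  9 -> 1111111110 (10 bits)
  11 -> 111111111110 (12 bits)
  4 -> 11110 (5 bits)
Total length = 3 + 10 + 10 + 12 + 5 = 40 bits.

Unary([2, 9, 9, 11, 4]) = 1101111111110111111111011111111111011110 (40 bits)


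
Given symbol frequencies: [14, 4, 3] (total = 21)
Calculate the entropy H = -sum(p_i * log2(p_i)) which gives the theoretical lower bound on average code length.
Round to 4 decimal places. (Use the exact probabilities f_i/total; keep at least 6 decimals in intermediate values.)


Per-symbol terms -p_i * log2(p_i) with p_i = f_i/21:
  p = 14/21 = 0.666667: log2(p) = -0.584963, -p*log2(p) = 0.389975
  p = 4/21 = 0.190476: log2(p) = -2.392317, -p*log2(p) = 0.455680
  p = 3/21 = 0.142857: log2(p) = -2.807355, -p*log2(p) = 0.401051
H = 0.389975 + 0.455680 + 0.401051 = 1.246706

H = 1.2467 bits/symbol


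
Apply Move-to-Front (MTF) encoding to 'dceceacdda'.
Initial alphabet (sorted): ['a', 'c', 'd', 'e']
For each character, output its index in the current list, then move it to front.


MTF encoding:
'd': index 2 in ['a', 'c', 'd', 'e'] -> ['d', 'a', 'c', 'e']
'c': index 2 in ['d', 'a', 'c', 'e'] -> ['c', 'd', 'a', 'e']
'e': index 3 in ['c', 'd', 'a', 'e'] -> ['e', 'c', 'd', 'a']
'c': index 1 in ['e', 'c', 'd', 'a'] -> ['c', 'e', 'd', 'a']
'e': index 1 in ['c', 'e', 'd', 'a'] -> ['e', 'c', 'd', 'a']
'a': index 3 in ['e', 'c', 'd', 'a'] -> ['a', 'e', 'c', 'd']
'c': index 2 in ['a', 'e', 'c', 'd'] -> ['c', 'a', 'e', 'd']
'd': index 3 in ['c', 'a', 'e', 'd'] -> ['d', 'c', 'a', 'e']
'd': index 0 in ['d', 'c', 'a', 'e'] -> ['d', 'c', 'a', 'e']
'a': index 2 in ['d', 'c', 'a', 'e'] -> ['a', 'd', 'c', 'e']


Output: [2, 2, 3, 1, 1, 3, 2, 3, 0, 2]


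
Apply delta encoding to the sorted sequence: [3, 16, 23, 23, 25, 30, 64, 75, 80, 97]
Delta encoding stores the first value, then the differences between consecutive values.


First value: 3
Deltas:
  16 - 3 = 13
  23 - 16 = 7
  23 - 23 = 0
  25 - 23 = 2
  30 - 25 = 5
  64 - 30 = 34
  75 - 64 = 11
  80 - 75 = 5
  97 - 80 = 17


Delta encoded: [3, 13, 7, 0, 2, 5, 34, 11, 5, 17]


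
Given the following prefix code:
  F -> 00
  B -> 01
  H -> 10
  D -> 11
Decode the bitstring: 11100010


Decoding step by step:
Bits 11 -> D
Bits 10 -> H
Bits 00 -> F
Bits 10 -> H


Decoded message: DHFH


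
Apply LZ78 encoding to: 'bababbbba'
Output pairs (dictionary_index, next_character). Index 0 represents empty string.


LZ78 encoding steps:
Dictionary: {0: ''}
Step 1: w='' (idx 0), next='b' -> output (0, 'b'), add 'b' as idx 1
Step 2: w='' (idx 0), next='a' -> output (0, 'a'), add 'a' as idx 2
Step 3: w='b' (idx 1), next='a' -> output (1, 'a'), add 'ba' as idx 3
Step 4: w='b' (idx 1), next='b' -> output (1, 'b'), add 'bb' as idx 4
Step 5: w='bb' (idx 4), next='a' -> output (4, 'a'), add 'bba' as idx 5


Encoded: [(0, 'b'), (0, 'a'), (1, 'a'), (1, 'b'), (4, 'a')]


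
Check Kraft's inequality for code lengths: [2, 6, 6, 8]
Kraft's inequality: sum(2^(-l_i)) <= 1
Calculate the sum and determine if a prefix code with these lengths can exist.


Sum = 2^(-2) + 2^(-6) + 2^(-6) + 2^(-8)
    = 0.25 + 0.015625 + 0.015625 + 0.00390625
    = 73/256 = 0.28515625
Since 0.28515625 <= 1, Kraft's inequality IS satisfied.
A prefix code with these lengths CAN exist.

Kraft sum = 0.28515625. Satisfied.


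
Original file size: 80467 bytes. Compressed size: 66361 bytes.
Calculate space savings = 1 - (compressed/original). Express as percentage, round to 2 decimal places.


ratio = compressed/original = 66361/80467 = 0.824698
savings = 1 - ratio = 1 - 0.824698 = 0.175302
as a percentage: 0.175302 * 100 = 17.53%

Space savings = 1 - 66361/80467 = 17.53%


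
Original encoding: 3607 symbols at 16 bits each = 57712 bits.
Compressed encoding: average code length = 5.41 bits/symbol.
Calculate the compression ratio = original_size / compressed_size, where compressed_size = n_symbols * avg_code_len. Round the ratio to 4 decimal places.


original_size = n_symbols * orig_bits = 3607 * 16 = 57712 bits
compressed_size = n_symbols * avg_code_len = 3607 * 5.41 = 19513.87 bits
ratio = original_size / compressed_size = 57712 / 19513.87 = 2.9575

Compression ratio = 2.9575


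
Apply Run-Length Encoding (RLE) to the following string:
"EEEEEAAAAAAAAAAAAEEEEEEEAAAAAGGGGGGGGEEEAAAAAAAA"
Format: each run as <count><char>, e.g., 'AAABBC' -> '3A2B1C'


Scanning runs left to right:
  i=0: run of 'E' x 5 -> '5E'
  i=5: run of 'A' x 12 -> '12A'
  i=17: run of 'E' x 7 -> '7E'
  i=24: run of 'A' x 5 -> '5A'
  i=29: run of 'G' x 8 -> '8G'
  i=37: run of 'E' x 3 -> '3E'
  i=40: run of 'A' x 8 -> '8A'

RLE = 5E12A7E5A8G3E8A


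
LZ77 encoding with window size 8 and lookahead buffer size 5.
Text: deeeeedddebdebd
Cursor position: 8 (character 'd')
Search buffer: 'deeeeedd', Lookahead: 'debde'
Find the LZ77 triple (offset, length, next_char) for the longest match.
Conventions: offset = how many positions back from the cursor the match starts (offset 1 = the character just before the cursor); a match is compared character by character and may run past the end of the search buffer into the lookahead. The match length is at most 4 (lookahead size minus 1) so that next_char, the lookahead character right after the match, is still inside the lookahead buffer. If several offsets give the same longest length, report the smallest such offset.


Try each offset into the search buffer:
  offset=1 (pos 7, char 'd'): match length 1
  offset=2 (pos 6, char 'd'): match length 1
  offset=3 (pos 5, char 'e'): match length 0
  offset=4 (pos 4, char 'e'): match length 0
  offset=5 (pos 3, char 'e'): match length 0
  offset=6 (pos 2, char 'e'): match length 0
  offset=7 (pos 1, char 'e'): match length 0
  offset=8 (pos 0, char 'd'): match length 2
Longest match has length 2 at offset 8.
next_char = character at position 8 + 2 = 10 -> 'b'

Best match: offset=8, length=2 (matching 'de' starting at position 0)
LZ77 triple: (8, 2, 'b')


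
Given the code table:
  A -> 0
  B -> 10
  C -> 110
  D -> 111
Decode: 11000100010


Decoding:
110 -> C
0 -> A
0 -> A
10 -> B
0 -> A
0 -> A
10 -> B


Result: CAABAAB


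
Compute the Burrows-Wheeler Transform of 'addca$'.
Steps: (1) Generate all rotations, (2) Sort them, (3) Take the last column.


Rotations (sorted):
  0: $addca -> last char: a
  1: a$addc -> last char: c
  2: addca$ -> last char: $
  3: ca$add -> last char: d
  4: dca$ad -> last char: d
  5: ddca$a -> last char: a


BWT = ac$dda


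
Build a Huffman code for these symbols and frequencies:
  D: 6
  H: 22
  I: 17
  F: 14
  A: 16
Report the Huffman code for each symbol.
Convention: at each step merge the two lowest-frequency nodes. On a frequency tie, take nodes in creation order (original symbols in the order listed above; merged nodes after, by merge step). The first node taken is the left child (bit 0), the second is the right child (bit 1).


Huffman tree construction:
Step 1: Merge D(6) + F(14) = 20
Step 2: Merge A(16) + I(17) = 33
Step 3: Merge (D+F)(20) + H(22) = 42
Step 4: Merge (A+I)(33) + ((D+F)+H)(42) = 75
Read each symbol's code off the tree from the root (left child = 0, right child = 1).

Codes:
  D: 100 (length 3)
  H: 11 (length 2)
  I: 01 (length 2)
  F: 101 (length 3)
  A: 00 (length 2)
Average code length: 170/75 = 2.2667 bits/symbol


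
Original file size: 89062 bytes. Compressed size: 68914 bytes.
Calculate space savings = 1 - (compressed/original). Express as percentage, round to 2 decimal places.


ratio = compressed/original = 68914/89062 = 0.773776
savings = 1 - ratio = 1 - 0.773776 = 0.226224
as a percentage: 0.226224 * 100 = 22.62%

Space savings = 1 - 68914/89062 = 22.62%


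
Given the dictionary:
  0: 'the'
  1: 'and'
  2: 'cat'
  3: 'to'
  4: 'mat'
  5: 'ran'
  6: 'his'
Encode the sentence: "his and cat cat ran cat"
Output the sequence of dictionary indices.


Look up each word in the dictionary:
  'his' -> 6
  'and' -> 1
  'cat' -> 2
  'cat' -> 2
  'ran' -> 5
  'cat' -> 2

Encoded: [6, 1, 2, 2, 5, 2]


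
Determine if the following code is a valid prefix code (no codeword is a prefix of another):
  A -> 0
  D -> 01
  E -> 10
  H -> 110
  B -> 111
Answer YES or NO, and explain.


Checking each pair (does one codeword prefix another?):
  A='0' vs D='01': prefix -- VIOLATION

NO -- this is NOT a valid prefix code. A (0) is a prefix of D (01).


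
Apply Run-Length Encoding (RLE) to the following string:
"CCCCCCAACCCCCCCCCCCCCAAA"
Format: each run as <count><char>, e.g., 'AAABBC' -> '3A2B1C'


Scanning runs left to right:
  i=0: run of 'C' x 6 -> '6C'
  i=6: run of 'A' x 2 -> '2A'
  i=8: run of 'C' x 13 -> '13C'
  i=21: run of 'A' x 3 -> '3A'

RLE = 6C2A13C3A


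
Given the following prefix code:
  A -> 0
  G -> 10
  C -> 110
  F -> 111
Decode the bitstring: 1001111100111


Decoding step by step:
Bits 10 -> G
Bits 0 -> A
Bits 111 -> F
Bits 110 -> C
Bits 0 -> A
Bits 111 -> F


Decoded message: GAFCAF


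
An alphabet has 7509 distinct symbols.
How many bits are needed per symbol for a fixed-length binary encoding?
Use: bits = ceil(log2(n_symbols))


log2(7509) = 12.8744
Bracket: 2^12 = 4096 < 7509 <= 2^13 = 8192
So ceil(log2(7509)) = 13

bits = ceil(log2(7509)) = ceil(12.8744) = 13 bits


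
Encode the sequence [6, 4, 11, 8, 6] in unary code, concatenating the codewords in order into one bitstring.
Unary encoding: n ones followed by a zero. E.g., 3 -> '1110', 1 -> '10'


Encode each number as n ones followed by a terminating 0:
  6 -> 1111110 (7 bits)
  4 -> 11110 (5 bits)
  11 -> 111111111110 (12 bits)
  8 -> 111111110 (9 bits)
  6 -> 1111110 (7 bits)
Total length = 7 + 5 + 12 + 9 + 7 = 40 bits.

Unary([6, 4, 11, 8, 6]) = 1111110111101111111111101111111101111110 (40 bits)


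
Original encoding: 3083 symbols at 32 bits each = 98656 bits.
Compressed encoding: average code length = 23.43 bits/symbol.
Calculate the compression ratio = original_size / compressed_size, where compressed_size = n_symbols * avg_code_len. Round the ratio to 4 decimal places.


original_size = n_symbols * orig_bits = 3083 * 32 = 98656 bits
compressed_size = n_symbols * avg_code_len = 3083 * 23.43 = 72234.69 bits
ratio = original_size / compressed_size = 98656 / 72234.69 = 1.3658

Compression ratio = 1.3658


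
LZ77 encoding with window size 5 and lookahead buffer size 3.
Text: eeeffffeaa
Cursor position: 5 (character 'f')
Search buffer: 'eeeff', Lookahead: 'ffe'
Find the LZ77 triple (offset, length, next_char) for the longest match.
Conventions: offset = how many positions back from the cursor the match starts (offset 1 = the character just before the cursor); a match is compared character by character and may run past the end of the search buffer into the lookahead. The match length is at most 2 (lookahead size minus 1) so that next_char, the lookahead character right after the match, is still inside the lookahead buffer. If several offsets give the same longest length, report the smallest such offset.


Try each offset into the search buffer:
  offset=1 (pos 4, char 'f'): match length 2
  offset=2 (pos 3, char 'f'): match length 2
  offset=3 (pos 2, char 'e'): match length 0
  offset=4 (pos 1, char 'e'): match length 0
  offset=5 (pos 0, char 'e'): match length 0
Longest match has length 2, found at offsets 1, 2; take the smallest, offset 1.
next_char = character at position 5 + 2 = 7 -> 'e'

Best match: offset=1, length=2 (matching 'ff' starting at position 4)
LZ77 triple: (1, 2, 'e')


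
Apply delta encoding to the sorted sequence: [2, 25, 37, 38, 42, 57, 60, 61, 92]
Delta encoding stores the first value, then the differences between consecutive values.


First value: 2
Deltas:
  25 - 2 = 23
  37 - 25 = 12
  38 - 37 = 1
  42 - 38 = 4
  57 - 42 = 15
  60 - 57 = 3
  61 - 60 = 1
  92 - 61 = 31


Delta encoded: [2, 23, 12, 1, 4, 15, 3, 1, 31]


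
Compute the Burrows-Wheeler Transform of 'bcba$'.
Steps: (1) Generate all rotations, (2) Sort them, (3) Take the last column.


Rotations (sorted):
  0: $bcba -> last char: a
  1: a$bcb -> last char: b
  2: ba$bc -> last char: c
  3: bcba$ -> last char: $
  4: cba$b -> last char: b


BWT = abc$b


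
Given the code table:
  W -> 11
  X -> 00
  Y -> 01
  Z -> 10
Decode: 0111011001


Decoding:
01 -> Y
11 -> W
01 -> Y
10 -> Z
01 -> Y


Result: YWYZY


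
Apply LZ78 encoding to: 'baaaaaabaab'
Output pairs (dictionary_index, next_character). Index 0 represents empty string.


LZ78 encoding steps:
Dictionary: {0: ''}
Step 1: w='' (idx 0), next='b' -> output (0, 'b'), add 'b' as idx 1
Step 2: w='' (idx 0), next='a' -> output (0, 'a'), add 'a' as idx 2
Step 3: w='a' (idx 2), next='a' -> output (2, 'a'), add 'aa' as idx 3
Step 4: w='aa' (idx 3), next='a' -> output (3, 'a'), add 'aaa' as idx 4
Step 5: w='b' (idx 1), next='a' -> output (1, 'a'), add 'ba' as idx 5
Step 6: w='a' (idx 2), next='b' -> output (2, 'b'), add 'ab' as idx 6


Encoded: [(0, 'b'), (0, 'a'), (2, 'a'), (3, 'a'), (1, 'a'), (2, 'b')]


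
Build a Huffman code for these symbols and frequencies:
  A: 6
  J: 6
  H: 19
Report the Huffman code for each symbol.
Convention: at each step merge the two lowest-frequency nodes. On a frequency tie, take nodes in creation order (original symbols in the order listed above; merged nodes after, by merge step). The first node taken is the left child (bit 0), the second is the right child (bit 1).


Huffman tree construction:
Step 1: Merge A(6) + J(6) = 12
Step 2: Merge (A+J)(12) + H(19) = 31
Read each symbol's code off the tree from the root (left child = 0, right child = 1).

Codes:
  A: 00 (length 2)
  J: 01 (length 2)
  H: 1 (length 1)
Average code length: 43/31 = 1.3871 bits/symbol


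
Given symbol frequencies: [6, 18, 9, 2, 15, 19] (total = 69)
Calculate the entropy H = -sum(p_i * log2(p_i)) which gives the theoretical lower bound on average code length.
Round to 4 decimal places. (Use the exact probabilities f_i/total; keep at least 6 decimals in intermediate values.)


Per-symbol terms -p_i * log2(p_i) with p_i = f_i/69:
  p = 6/69 = 0.086957: log2(p) = -3.523562, -p*log2(p) = 0.306397
  p = 18/69 = 0.260870: log2(p) = -1.938599, -p*log2(p) = 0.505722
  p = 9/69 = 0.130435: log2(p) = -2.938599, -p*log2(p) = 0.383296
  p = 2/69 = 0.028986: log2(p) = -5.108524, -p*log2(p) = 0.148073
  p = 15/69 = 0.217391: log2(p) = -2.201634, -p*log2(p) = 0.478616
  p = 19/69 = 0.275362: log2(p) = -1.860597, -p*log2(p) = 0.512338
H = 0.306397 + 0.505722 + 0.383296 + 0.148073 + 0.478616 + 0.512338 = 2.334442

H = 2.3344 bits/symbol


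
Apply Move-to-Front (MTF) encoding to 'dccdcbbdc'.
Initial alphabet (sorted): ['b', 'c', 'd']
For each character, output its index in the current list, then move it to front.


MTF encoding:
'd': index 2 in ['b', 'c', 'd'] -> ['d', 'b', 'c']
'c': index 2 in ['d', 'b', 'c'] -> ['c', 'd', 'b']
'c': index 0 in ['c', 'd', 'b'] -> ['c', 'd', 'b']
'd': index 1 in ['c', 'd', 'b'] -> ['d', 'c', 'b']
'c': index 1 in ['d', 'c', 'b'] -> ['c', 'd', 'b']
'b': index 2 in ['c', 'd', 'b'] -> ['b', 'c', 'd']
'b': index 0 in ['b', 'c', 'd'] -> ['b', 'c', 'd']
'd': index 2 in ['b', 'c', 'd'] -> ['d', 'b', 'c']
'c': index 2 in ['d', 'b', 'c'] -> ['c', 'd', 'b']


Output: [2, 2, 0, 1, 1, 2, 0, 2, 2]


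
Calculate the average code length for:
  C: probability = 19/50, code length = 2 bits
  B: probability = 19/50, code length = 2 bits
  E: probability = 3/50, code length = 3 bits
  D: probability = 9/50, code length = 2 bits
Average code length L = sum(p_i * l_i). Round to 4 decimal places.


Weighted contributions p_i * l_i:
  C: (19/50) * 2 = 38/50
  B: (19/50) * 2 = 38/50
  E: (3/50) * 3 = 9/50
  D: (9/50) * 2 = 18/50
Sum = (38 + 38 + 9 + 18)/50 = 103/50

L = 103/50 = 2.0600 bits/symbol


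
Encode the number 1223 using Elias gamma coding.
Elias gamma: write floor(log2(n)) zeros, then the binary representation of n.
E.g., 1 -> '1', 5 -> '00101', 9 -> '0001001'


num_bits = floor(log2(1223)) + 1 = 11
leading_zeros = num_bits - 1 = 10
binary(1223) = 10011000111

Elias gamma(1223) = '0000000000' + '10011000111' = 000000000010011000111 (21 bits)


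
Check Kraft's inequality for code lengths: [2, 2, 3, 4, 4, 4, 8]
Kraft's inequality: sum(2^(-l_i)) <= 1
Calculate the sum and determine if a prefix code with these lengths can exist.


Sum = 2^(-2) + 2^(-2) + 2^(-3) + 2^(-4) + 2^(-4) + 2^(-4) + 2^(-8)
    = 0.25 + 0.25 + 0.125 + 0.0625 + 0.0625 + 0.0625 + 0.00390625
    = 209/256 = 0.81640625
Since 0.81640625 <= 1, Kraft's inequality IS satisfied.
A prefix code with these lengths CAN exist.

Kraft sum = 0.81640625. Satisfied.


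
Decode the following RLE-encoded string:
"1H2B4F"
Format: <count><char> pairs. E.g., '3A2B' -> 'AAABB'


Expanding each <count><char> pair:
  1H -> 'H'
  2B -> 'BB'
  4F -> 'FFFF'

Decoded = HBBFFFF
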